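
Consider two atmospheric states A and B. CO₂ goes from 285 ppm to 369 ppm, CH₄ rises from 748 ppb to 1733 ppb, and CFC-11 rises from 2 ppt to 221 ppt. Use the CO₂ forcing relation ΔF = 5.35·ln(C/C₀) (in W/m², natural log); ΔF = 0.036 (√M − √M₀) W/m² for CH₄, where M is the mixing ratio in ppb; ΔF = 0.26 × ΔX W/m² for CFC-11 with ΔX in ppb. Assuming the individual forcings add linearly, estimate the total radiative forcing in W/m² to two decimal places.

CO₂: 5.35 × ln(369/285) = 5.35 × ln(1.29474) = 5.35 × 0.25831 = 1.3820 W/m².
CH₄: 0.036 × (√1733 − √748) = 0.036 × (41.6293 − 27.3496) = 0.036 × 14.2797 = 0.5141 W/m².
CFC-11: Δ = 221 − 2 = 219 ppt = 0.219 ppb; ΔF = 0.26 × 0.219 = 0.0569 W/m².
Total ΔF = 1.3820 + 0.5141 + 0.0569 = 1.9530 W/m².

ΔF = 1.95 W/m²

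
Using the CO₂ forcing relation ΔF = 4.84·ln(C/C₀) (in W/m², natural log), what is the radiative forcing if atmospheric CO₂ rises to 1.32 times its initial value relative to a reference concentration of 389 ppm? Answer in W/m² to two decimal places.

ΔF = 1.34 W/m²

Because the forcing depends only on the ratio C/C₀, the initial concentration does not enter.
ΔF = 4.84 × ln(1.32) = 4.84 × 0.27763 = 1.3437 W/m².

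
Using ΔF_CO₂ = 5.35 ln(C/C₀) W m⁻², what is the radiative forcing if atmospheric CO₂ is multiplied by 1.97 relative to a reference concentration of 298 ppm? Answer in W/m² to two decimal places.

ΔF = 3.63 W/m²

Because the forcing depends only on the ratio C/C₀, the initial concentration does not enter.
ΔF = 5.35 × ln(1.97) = 5.35 × 0.67803 = 3.6275 W/m².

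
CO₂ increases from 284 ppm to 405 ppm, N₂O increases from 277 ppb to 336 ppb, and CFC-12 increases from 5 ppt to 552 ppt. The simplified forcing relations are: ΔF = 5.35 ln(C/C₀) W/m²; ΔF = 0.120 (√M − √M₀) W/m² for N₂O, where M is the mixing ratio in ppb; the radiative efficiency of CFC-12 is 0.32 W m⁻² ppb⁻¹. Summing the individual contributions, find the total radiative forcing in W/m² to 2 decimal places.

CO₂: 5.35 × ln(405/284) = 5.35 × ln(1.42606) = 5.35 × 0.35492 = 1.8988 W/m².
N₂O: 0.120 × (√336 − √277) = 0.120 × (18.3303 − 16.6433) = 0.120 × 1.6870 = 0.2024 W/m².
CFC-12: Δ = 552 − 5 = 547 ppt = 0.547 ppb; ΔF = 0.32 × 0.547 = 0.1750 W/m².
Total ΔF = 1.8988 + 0.2024 + 0.1750 = 2.2762 W/m².

ΔF = 2.28 W/m²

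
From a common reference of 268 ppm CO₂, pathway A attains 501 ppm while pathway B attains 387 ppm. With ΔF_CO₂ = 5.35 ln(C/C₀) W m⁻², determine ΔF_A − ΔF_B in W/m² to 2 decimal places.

ΔF_A − ΔF_B = 1.38 W/m²

ΔF_A = 5.35 ln(501/268) = 5.35 × 0.62562 = 3.3471 W/m².
ΔF_B = 5.35 ln(387/268) = 5.35 × 0.36744 = 1.9658 W/m².
Difference: 3.3471 − 1.9658 = 1.3813 W/m².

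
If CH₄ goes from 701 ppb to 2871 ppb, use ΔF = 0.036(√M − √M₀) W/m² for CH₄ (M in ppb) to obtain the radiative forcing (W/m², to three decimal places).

ΔF = 0.976 W/m²

CH₄: 0.036 × (√2871 − √701) = 0.036 × (53.5817 − 26.4764) = 0.036 × 27.1053 = 0.9758 W/m².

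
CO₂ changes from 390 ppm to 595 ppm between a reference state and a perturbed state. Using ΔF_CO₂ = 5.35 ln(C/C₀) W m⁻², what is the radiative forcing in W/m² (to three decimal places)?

ΔF = 2.260 W/m²

CO₂ absorption bands are partially saturated, so forcing scales with the logarithm of the concentration ratio.
CO₂: 5.35 × ln(595/390) = 5.35 × ln(1.52564) = 5.35 × 0.42241 = 2.2599 W/m².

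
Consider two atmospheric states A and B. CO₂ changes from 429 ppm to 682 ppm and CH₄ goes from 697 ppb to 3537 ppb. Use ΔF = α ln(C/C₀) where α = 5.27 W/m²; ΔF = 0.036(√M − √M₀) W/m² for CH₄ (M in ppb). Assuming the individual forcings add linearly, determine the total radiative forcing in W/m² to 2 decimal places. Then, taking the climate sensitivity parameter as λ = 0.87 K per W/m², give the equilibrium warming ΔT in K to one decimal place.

CO₂: 5.27 × ln(682/429) = 5.27 × ln(1.58974) = 5.27 × 0.46357 = 2.4430 W/m².
CH₄: 0.036 × (√3537 − √697) = 0.036 × (59.4727 − 26.4008) = 0.036 × 33.0719 = 1.1906 W/m².
Total ΔF = 2.4430 + 1.1906 = 3.6336 W/m².
ΔT = λ ΔF = 0.87 × 3.63 = 3.1581 K.

ΔF = 3.63 W/m²; ΔT = 3.2 K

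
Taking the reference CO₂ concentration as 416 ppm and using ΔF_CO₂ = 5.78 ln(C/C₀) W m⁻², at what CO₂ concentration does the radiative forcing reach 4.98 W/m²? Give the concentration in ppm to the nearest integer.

Set 5.78 ln(C/416) = 4.98, so ln(C/416) = 4.98/5.78 = 0.86159.
Then C/416 = e^0.86159 = 2.36692, giving C = 416 × 2.36692 = 984.64 ppm.

C ≈ 985 ppm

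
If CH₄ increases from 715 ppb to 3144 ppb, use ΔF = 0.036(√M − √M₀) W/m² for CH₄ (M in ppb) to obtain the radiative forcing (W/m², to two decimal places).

ΔF = 1.06 W/m²

CH₄: 0.036 × (√3144 − √715) = 0.036 × (56.0714 − 26.7395) = 0.036 × 29.3319 = 1.0559 W/m².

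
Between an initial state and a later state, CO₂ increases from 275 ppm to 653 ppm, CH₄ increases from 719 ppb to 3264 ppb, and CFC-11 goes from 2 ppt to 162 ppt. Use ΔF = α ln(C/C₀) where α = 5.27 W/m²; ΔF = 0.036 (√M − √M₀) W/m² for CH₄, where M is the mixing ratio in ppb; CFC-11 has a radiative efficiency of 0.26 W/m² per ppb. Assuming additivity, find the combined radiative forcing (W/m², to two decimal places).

ΔF = 5.69 W/m²

CO₂: 5.27 × ln(653/275) = 5.27 × ln(2.37455) = 5.27 × 0.86481 = 4.5575 W/m².
CH₄: 0.036 × (√3264 − √719) = 0.036 × (57.1314 − 26.8142) = 0.036 × 30.3172 = 1.0914 W/m².
CFC-11: Δ = 162 − 2 = 160 ppt = 0.160 ppb; ΔF = 0.26 × 0.160 = 0.0416 W/m².
Total ΔF = 4.5575 + 1.0914 + 0.0416 = 5.6905 W/m².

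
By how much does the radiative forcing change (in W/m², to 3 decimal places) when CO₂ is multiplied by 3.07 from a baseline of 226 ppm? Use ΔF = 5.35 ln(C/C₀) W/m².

ΔF = 5.35 × ln(3.07) = 5.35 × 1.12168 = 6.0010 W/m².

ΔF = 6.001 W/m²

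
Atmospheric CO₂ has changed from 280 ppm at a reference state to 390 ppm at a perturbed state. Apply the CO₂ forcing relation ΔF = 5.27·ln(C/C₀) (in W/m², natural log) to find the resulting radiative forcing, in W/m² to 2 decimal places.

CO₂ absorption bands are partially saturated, so forcing scales with the logarithm of the concentration ratio.
CO₂: 5.27 × ln(390/280) = 5.27 × ln(1.39286) = 5.27 × 0.33136 = 1.7463 W/m².

ΔF = 1.75 W/m²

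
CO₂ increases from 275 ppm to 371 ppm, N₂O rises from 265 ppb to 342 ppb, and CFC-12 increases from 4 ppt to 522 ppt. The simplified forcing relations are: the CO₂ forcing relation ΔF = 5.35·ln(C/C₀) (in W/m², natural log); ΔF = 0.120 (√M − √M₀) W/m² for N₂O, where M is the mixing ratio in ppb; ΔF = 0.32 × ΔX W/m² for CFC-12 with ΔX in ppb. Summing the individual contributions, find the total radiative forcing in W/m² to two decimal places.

CO₂: 5.35 × ln(371/275) = 5.35 × ln(1.34909) = 5.35 × 0.29943 = 1.6020 W/m².
N₂O: 0.120 × (√342 − √265) = 0.120 × (18.4932 − 16.2788) = 0.120 × 2.2144 = 0.2657 W/m².
CFC-12: Δ = 522 − 4 = 518 ppt = 0.518 ppb; ΔF = 0.32 × 0.518 = 0.1658 W/m².
Total ΔF = 1.6020 + 0.2657 + 0.1658 = 2.0335 W/m².

ΔF = 2.03 W/m²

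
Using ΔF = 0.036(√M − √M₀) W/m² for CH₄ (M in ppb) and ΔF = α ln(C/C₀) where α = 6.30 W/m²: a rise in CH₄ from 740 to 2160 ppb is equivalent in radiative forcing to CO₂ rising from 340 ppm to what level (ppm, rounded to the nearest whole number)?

C ≈ 380 ppm

CH₄ forcing: 0.036 × (√2160 − √740) = 0.036 × (46.4758 − 27.2029) = 0.036 × 19.2729 = 0.69382 W/m².
Set 6.30 ln(C/340) = 0.69382: ln(C/340) = 0.69382/6.30 = 0.11013, so C = 340 × e^0.11013 = 340 × 1.11642 = 379.58 ppm.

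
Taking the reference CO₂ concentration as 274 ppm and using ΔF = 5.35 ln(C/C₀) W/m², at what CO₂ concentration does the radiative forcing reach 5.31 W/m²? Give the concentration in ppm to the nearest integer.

C ≈ 739 ppm

Set 5.35 ln(C/274) = 5.31, so ln(C/274) = 5.31/5.35 = 0.99252.
Then C/274 = e^0.99252 = 2.69802, giving C = 274 × 2.69802 = 739.26 ppm.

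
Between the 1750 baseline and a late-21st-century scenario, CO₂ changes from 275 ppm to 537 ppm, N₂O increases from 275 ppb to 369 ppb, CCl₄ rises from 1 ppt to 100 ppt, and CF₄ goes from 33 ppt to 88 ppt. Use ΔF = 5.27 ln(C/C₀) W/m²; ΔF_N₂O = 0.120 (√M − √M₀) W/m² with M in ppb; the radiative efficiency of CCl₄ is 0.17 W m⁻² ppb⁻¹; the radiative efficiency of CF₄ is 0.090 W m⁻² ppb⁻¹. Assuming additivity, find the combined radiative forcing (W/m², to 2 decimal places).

ΔF = 3.86 W/m²

CO₂: 5.27 × ln(537/275) = 5.27 × ln(1.95273) = 5.27 × 0.66923 = 3.5268 W/m².
N₂O: 0.120 × (√369 − √275) = 0.120 × (19.2094 − 16.5831) = 0.120 × 2.6263 = 0.3152 W/m².
CCl₄: Δ = 100 − 1 = 99 ppt = 0.099 ppb; ΔF = 0.17 × 0.099 = 0.0168 W/m².
CF₄: Δ = 88 − 33 = 55 ppt = 0.055 ppb; ΔF = 0.090 × 0.055 = 0.0050 W/m².
Total ΔF = 3.5268 + 0.3152 + 0.0168 + 0.0050 = 3.8638 W/m².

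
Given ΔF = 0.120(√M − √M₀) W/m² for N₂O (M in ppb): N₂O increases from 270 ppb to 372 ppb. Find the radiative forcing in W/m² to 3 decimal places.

N₂O: 0.120 × (√372 − √270) = 0.120 × (19.2873 − 16.4317) = 0.120 × 2.8556 = 0.3427 W/m².

ΔF = 0.343 W/m²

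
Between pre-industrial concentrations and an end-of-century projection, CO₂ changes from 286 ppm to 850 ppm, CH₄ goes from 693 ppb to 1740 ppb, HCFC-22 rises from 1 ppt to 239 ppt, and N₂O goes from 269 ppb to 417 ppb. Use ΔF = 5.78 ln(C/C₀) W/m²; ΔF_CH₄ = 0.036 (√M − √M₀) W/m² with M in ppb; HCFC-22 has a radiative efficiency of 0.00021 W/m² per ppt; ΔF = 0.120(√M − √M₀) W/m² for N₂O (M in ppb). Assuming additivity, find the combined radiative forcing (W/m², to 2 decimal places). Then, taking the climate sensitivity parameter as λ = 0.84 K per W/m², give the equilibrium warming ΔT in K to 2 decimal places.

CO₂: 5.78 × ln(850/286) = 5.78 × ln(2.97203) = 5.78 × 1.08925 = 6.2959 W/m².
CH₄: 0.036 × (√1740 − √693) = 0.036 × (41.7133 − 26.3249) = 0.036 × 15.3884 = 0.5540 W/m².
HCFC-22: ΔF = 0.00021 × (239 − 1) = 0.00021 × 238 = 0.0500 W/m².
N₂O: 0.120 × (√417 − √269) = 0.120 × (20.4206 − 16.4012) = 0.120 × 4.0194 = 0.4823 W/m².
Total ΔF = 6.2959 + 0.5540 + 0.0500 + 0.4823 = 7.3822 W/m².
ΔT = λ ΔF = 0.84 × 7.38 = 6.1992 K.

ΔF = 7.38 W/m²; ΔT = 6.20 K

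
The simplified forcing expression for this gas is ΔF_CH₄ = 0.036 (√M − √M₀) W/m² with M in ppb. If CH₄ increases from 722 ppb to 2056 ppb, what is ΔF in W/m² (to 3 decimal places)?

CH₄: 0.036 × (√2056 − √722) = 0.036 × (45.3431 − 26.8701) = 0.036 × 18.4730 = 0.6650 W/m².

ΔF = 0.665 W/m²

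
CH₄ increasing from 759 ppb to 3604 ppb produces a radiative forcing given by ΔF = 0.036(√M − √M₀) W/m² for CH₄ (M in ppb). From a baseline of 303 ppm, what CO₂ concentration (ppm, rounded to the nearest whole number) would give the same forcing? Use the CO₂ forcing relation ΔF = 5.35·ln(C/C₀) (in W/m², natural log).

CH₄ forcing: 0.036 × (√3604 − √759) = 0.036 × (60.0333 − 27.5500) = 0.036 × 32.4833 = 1.16940 W/m².
Set 5.35 ln(C/303) = 1.16940: ln(C/303) = 1.16940/5.35 = 0.21858, so C = 303 × e^0.21858 = 303 × 1.24431 = 377.03 ppm.

C ≈ 377 ppm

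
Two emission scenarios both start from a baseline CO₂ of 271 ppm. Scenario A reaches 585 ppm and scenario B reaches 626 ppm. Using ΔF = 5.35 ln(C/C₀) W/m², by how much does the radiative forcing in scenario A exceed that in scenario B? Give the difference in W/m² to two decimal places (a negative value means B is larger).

ΔF_A − ΔF_B = -0.36 W/m²

ΔF_A = 5.35 ln(585/271) = 5.35 × 0.76949 = 4.1168 W/m².
ΔF_B = 5.35 ln(626/271) = 5.35 × 0.83723 = 4.4792 W/m².
Difference: 4.1168 − 4.4792 = -0.3624 W/m².
(Equivalently, ΔF_A − ΔF_B = 5.35 ln(585/626) = 5.35 × -0.06774 = -0.3624 W/m².)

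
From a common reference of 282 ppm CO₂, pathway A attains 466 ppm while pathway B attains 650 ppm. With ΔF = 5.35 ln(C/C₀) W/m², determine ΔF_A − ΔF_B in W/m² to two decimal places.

ΔF_A − ΔF_B = -1.78 W/m²

ΔF_A = 5.35 ln(466/282) = 5.35 × 0.50228 = 2.6872 W/m².
ΔF_B = 5.35 ln(650/282) = 5.35 × 0.83507 = 4.4676 W/m².
Difference: 2.6872 − 4.4676 = -1.7804 W/m².
(Equivalently, ΔF_A − ΔF_B = 5.35 ln(466/650) = 5.35 × -0.33279 = -1.7804 W/m².)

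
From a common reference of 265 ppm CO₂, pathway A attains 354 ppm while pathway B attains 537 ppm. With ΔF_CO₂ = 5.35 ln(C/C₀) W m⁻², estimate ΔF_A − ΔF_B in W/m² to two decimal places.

ΔF_A − ΔF_B = -2.23 W/m²

ΔF_A = 5.35 ln(354/265) = 5.35 × 0.28957 = 1.5492 W/m².
ΔF_B = 5.35 ln(537/265) = 5.35 × 0.70627 = 3.7785 W/m².
Difference: 1.5492 − 3.7785 = -2.2293 W/m².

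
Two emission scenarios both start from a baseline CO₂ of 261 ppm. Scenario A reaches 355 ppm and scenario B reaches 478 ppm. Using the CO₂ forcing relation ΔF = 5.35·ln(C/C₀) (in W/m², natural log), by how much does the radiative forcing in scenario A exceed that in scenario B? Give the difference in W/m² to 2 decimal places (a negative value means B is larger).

ΔF_A = 5.35 ln(355/261) = 5.35 × 0.30760 = 1.6457 W/m².
ΔF_B = 5.35 ln(478/261) = 5.35 × 0.60509 = 3.2372 W/m².
Difference: 1.6457 − 3.2372 = -1.5915 W/m².

ΔF_A − ΔF_B = -1.59 W/m²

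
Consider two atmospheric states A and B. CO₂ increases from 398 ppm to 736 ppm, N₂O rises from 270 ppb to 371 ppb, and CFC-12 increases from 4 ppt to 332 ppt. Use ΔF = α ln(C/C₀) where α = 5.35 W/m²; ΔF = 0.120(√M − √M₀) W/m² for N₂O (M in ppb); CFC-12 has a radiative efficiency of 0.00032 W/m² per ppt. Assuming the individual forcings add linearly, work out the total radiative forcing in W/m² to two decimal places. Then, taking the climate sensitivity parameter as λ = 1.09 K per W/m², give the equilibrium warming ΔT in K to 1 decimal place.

CO₂: 5.35 × ln(736/398) = 5.35 × ln(1.84925) = 5.35 × 0.61478 = 3.2891 W/m².
N₂O: 0.120 × (√371 − √270) = 0.120 × (19.2614 − 16.4317) = 0.120 × 2.8297 = 0.3396 W/m².
CFC-12: ΔF = 0.00032 × (332 − 4) = 0.00032 × 328 = 0.1050 W/m².
Total ΔF = 3.2891 + 0.3396 + 0.1050 = 3.7337 W/m².
ΔT = λ ΔF = 1.09 × 3.73 = 4.0657 K.

ΔF = 3.73 W/m²; ΔT = 4.1 K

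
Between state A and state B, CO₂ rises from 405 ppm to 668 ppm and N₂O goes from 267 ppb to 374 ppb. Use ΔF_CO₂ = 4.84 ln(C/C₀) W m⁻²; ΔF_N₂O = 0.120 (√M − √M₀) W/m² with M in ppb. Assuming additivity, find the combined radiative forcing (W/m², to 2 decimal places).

CO₂: 4.84 × ln(668/405) = 4.84 × ln(1.64938) = 4.84 × 0.50040 = 2.4219 W/m².
N₂O: 0.120 × (√374 − √267) = 0.120 × (19.3391 − 16.3401) = 0.120 × 2.9990 = 0.3599 W/m².
Total ΔF = 2.4219 + 0.3599 = 2.7818 W/m².

ΔF = 2.78 W/m²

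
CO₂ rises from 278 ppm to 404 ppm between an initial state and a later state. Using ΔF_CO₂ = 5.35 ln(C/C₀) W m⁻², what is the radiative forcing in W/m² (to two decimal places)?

ΔF = 2.00 W/m²

CO₂ absorption bands are partially saturated, so forcing scales with the logarithm of the concentration ratio.
CO₂: 5.35 × ln(404/278) = 5.35 × ln(1.45324) = 5.35 × 0.37380 = 1.9998 W/m².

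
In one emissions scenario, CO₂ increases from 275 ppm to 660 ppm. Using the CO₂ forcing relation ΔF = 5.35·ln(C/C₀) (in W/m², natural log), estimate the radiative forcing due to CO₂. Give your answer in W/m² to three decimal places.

ΔF = 4.684 W/m²

CO₂ absorption bands are partially saturated, so forcing scales with the logarithm of the concentration ratio.
CO₂: 5.35 × ln(660/275) = 5.35 × ln(2.40000) = 5.35 × 0.87547 = 4.6838 W/m².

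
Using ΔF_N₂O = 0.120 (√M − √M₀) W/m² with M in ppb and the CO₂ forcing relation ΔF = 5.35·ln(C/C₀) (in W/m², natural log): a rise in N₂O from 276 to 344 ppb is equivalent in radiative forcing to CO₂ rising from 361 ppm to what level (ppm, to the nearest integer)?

C ≈ 377 ppm

N₂O forcing: 0.120 × (√344 − √276) = 0.120 × (18.5472 − 16.6132) = 0.120 × 1.9340 = 0.23208 W/m².
Set 5.35 ln(C/361) = 0.23208: ln(C/361) = 0.23208/5.35 = 0.04338, so C = 361 × e^0.04338 = 361 × 1.04433 = 377.00 ppm.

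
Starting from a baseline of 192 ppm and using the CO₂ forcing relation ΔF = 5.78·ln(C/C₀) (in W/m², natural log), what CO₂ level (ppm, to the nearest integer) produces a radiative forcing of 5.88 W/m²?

C ≈ 531 ppm

Set 5.78 ln(C/192) = 5.88, so ln(C/192) = 5.88/5.78 = 1.01730.
Then C/192 = e^1.01730 = 2.76572, giving C = 192 × 2.76572 = 531.02 ppm.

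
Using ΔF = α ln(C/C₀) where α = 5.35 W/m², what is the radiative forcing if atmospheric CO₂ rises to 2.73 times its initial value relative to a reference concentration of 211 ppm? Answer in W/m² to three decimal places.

ΔF = 5.35 × ln(2.73) = 5.35 × 1.00430 = 5.3730 W/m².

ΔF = 5.373 W/m²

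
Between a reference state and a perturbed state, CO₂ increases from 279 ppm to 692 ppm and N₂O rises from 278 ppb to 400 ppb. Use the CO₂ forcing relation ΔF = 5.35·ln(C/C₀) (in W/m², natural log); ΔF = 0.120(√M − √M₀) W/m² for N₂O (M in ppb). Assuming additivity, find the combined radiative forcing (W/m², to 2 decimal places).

CO₂: 5.35 × ln(692/279) = 5.35 × ln(2.48029) = 5.35 × 0.90838 = 4.8598 W/m².
N₂O: 0.120 × (√400 − √278) = 0.120 × (20.0000 − 16.6733) = 0.120 × 3.3267 = 0.3992 W/m².
Total ΔF = 4.8598 + 0.3992 = 5.2590 W/m².

ΔF = 5.26 W/m²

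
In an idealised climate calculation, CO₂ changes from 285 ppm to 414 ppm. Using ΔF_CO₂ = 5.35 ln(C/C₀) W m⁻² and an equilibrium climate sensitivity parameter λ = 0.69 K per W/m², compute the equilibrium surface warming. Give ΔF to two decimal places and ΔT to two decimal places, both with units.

CO₂: 5.35 × ln(414/285) = 5.35 × ln(1.45263) = 5.35 × 0.37338 = 1.9976 W/m².
ΔT = λ ΔF = 0.69 × 2.00 = 1.3800 K.

ΔF = 2.00 W/m²; ΔT = 1.38 K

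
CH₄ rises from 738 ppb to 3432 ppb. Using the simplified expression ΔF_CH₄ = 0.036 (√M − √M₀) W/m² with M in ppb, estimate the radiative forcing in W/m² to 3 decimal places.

ΔF = 1.131 W/m²

CH₄: 0.036 × (√3432 − √738) = 0.036 × (58.5833 − 27.1662) = 0.036 × 31.4171 = 1.1310 W/m².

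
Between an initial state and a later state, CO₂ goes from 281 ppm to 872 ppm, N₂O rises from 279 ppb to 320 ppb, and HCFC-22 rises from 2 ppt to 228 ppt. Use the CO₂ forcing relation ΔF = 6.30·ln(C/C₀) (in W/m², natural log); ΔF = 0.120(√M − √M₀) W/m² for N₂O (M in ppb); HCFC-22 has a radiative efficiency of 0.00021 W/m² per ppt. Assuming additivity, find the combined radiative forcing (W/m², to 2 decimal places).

ΔF = 7.32 W/m²

CO₂: 6.30 × ln(872/281) = 6.30 × ln(3.10320) = 6.30 × 1.13243 = 7.1343 W/m².
N₂O: 0.120 × (√320 − √279) = 0.120 × (17.8885 − 16.7033) = 0.120 × 1.1852 = 0.1422 W/m².
HCFC-22: ΔF = 0.00021 × (228 − 2) = 0.00021 × 226 = 0.0475 W/m².
Total ΔF = 7.1343 + 0.1422 + 0.0475 = 7.3240 W/m².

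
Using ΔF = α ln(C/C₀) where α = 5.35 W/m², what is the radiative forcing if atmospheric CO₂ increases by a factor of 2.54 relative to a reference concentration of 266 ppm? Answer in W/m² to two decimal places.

ΔF = 4.99 W/m²

ΔF = 5.35 × ln(2.54) = 5.35 × 0.93216 = 4.9871 W/m².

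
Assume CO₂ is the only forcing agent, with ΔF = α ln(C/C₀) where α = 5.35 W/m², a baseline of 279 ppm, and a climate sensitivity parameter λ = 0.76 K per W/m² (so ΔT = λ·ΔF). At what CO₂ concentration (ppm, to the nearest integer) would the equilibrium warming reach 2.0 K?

Required forcing: ΔF = ΔT/λ = 2.0/0.76 = 2.6316 W/m².
Then ln(C/279) = ΔF/5.35 = 2.6316/5.35 = 0.49189.
So C = 279 × e^0.49189 = 279 × 1.63540 = 456.28 ppm.

C ≈ 456 ppm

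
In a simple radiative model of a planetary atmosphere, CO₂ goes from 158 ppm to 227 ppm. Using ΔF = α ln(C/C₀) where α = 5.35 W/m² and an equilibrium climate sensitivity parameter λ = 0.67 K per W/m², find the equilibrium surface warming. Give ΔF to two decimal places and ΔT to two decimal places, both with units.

ΔF = 1.94 W/m²; ΔT = 1.30 K

CO₂: 5.35 × ln(227/158) = 5.35 × ln(1.43671) = 5.35 × 0.36236 = 1.9386 W/m².
ΔT = λ ΔF = 0.67 × 1.94 = 1.2998 K.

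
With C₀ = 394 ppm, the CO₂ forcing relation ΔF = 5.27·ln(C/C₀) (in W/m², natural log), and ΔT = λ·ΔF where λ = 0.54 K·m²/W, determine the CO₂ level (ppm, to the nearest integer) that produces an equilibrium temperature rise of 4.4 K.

Required forcing: ΔF = ΔT/λ = 4.4/0.54 = 8.1481 W/m².
Then ln(C/394) = ΔF/5.27 = 8.1481/5.27 = 1.54613.
So C = 394 × e^1.54613 = 394 × 4.69327 = 1849.15 ppm.

C ≈ 1849 ppm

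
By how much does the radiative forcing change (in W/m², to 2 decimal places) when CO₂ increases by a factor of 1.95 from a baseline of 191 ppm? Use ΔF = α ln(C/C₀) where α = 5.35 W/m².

ΔF = 5.35 × ln(1.95) = 5.35 × 0.66783 = 3.5729 W/m².

ΔF = 3.57 W/m²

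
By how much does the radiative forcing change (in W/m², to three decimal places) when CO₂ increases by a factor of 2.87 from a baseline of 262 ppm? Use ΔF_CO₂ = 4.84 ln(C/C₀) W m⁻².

ΔF = 4.84 × ln(2.87) = 4.84 × 1.05431 = 5.1029 W/m².

ΔF = 5.103 W/m²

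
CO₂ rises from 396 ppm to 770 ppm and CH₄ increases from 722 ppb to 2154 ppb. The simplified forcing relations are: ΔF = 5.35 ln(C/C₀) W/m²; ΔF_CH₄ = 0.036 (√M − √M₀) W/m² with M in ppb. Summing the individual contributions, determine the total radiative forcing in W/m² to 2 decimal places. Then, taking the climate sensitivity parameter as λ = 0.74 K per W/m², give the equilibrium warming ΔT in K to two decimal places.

CO₂: 5.35 × ln(770/396) = 5.35 × ln(1.94444) = 5.35 × 0.66497 = 3.5576 W/m².
CH₄: 0.036 × (√2154 − √722) = 0.036 × (46.4112 − 26.8701) = 0.036 × 19.5411 = 0.7035 W/m².
Total ΔF = 3.5576 + 0.7035 = 4.2611 W/m².
ΔT = λ ΔF = 0.74 × 4.26 = 3.1524 K.

ΔF = 4.26 W/m²; ΔT = 3.15 K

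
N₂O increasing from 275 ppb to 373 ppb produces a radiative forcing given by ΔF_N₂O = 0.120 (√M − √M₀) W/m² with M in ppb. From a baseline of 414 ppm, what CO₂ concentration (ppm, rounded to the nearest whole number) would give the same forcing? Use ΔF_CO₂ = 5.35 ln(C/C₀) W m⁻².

N₂O forcing: 0.120 × (√373 − √275) = 0.120 × (19.3132 − 16.5831) = 0.120 × 2.7301 = 0.32761 W/m².
Set 5.35 ln(C/414) = 0.32761: ln(C/414) = 0.32761/5.35 = 0.06124, so C = 414 × e^0.06124 = 414 × 1.06315 = 440.14 ppm.

C ≈ 440 ppm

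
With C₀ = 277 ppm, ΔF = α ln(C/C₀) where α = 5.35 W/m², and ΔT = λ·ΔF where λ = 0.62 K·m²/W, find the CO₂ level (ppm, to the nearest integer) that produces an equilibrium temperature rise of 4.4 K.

C ≈ 1044 ppm

Required forcing: ΔF = ΔT/λ = 4.4/0.62 = 7.0968 W/m².
Then ln(C/277) = ΔF/5.35 = 7.0968/5.35 = 1.32650.
So C = 277 × e^1.32650 = 277 × 3.76783 = 1043.69 ppm.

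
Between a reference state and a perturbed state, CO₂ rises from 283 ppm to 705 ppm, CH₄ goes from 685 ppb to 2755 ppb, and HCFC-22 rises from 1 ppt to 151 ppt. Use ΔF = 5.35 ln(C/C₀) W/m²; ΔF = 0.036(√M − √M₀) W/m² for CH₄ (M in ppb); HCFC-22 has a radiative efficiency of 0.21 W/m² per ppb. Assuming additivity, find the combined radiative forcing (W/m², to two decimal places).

ΔF = 5.86 W/m²

CO₂: 5.35 × ln(705/283) = 5.35 × ln(2.49117) = 5.35 × 0.91275 = 4.8832 W/m².
CH₄: 0.036 × (√2755 − √685) = 0.036 × (52.4881 − 26.1725) = 0.036 × 26.3156 = 0.9474 W/m².
HCFC-22: Δ = 151 − 1 = 150 ppt = 0.150 ppb; ΔF = 0.21 × 0.150 = 0.0315 W/m².
Total ΔF = 4.8832 + 0.9474 + 0.0315 = 5.8621 W/m².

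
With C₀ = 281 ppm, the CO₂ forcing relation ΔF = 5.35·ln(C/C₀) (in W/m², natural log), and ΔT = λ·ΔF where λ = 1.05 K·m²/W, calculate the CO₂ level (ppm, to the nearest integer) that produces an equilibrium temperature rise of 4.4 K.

Required forcing: ΔF = ΔT/λ = 4.4/1.05 = 4.1905 W/m².
Then ln(C/281) = ΔF/5.35 = 4.1905/5.35 = 0.78327.
So C = 281 × e^0.78327 = 281 × 2.18862 = 615.00 ppm.

C ≈ 615 ppm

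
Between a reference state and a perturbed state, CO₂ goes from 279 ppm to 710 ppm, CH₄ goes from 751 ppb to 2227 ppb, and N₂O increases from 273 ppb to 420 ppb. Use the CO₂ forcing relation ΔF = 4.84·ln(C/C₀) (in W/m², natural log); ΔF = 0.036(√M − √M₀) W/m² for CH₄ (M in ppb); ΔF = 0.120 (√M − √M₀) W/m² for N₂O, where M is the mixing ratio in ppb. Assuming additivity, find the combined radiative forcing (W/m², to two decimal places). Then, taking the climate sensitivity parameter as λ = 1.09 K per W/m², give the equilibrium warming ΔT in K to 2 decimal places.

CO₂: 4.84 × ln(710/279) = 4.84 × ln(2.54480) = 4.84 × 0.93405 = 4.5208 W/m².
CH₄: 0.036 × (√2227 − √751) = 0.036 × (47.1911 − 27.4044) = 0.036 × 19.7867 = 0.7123 W/m².
N₂O: 0.120 × (√420 − √273) = 0.120 × (20.4939 − 16.5227) = 0.120 × 3.9712 = 0.4765 W/m².
Total ΔF = 4.5208 + 0.7123 + 0.4765 = 5.7096 W/m².
ΔT = λ ΔF = 1.09 × 5.71 = 6.2239 K.

ΔF = 5.71 W/m²; ΔT = 6.22 K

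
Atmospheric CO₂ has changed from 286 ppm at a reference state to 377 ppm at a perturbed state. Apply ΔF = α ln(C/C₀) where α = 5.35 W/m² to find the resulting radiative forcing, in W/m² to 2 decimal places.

ΔF = 1.48 W/m²

CO₂ absorption bands are partially saturated, so forcing scales with the logarithm of the concentration ratio.
CO₂: 5.35 × ln(377/286) = 5.35 × ln(1.31818) = 5.35 × 0.27625 = 1.4779 W/m².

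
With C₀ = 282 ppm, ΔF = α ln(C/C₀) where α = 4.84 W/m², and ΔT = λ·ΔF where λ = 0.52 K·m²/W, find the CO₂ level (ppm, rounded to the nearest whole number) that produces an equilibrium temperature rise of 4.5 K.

Required forcing: ΔF = ΔT/λ = 4.5/0.52 = 8.6538 W/m².
Then ln(C/282) = ΔF/4.84 = 8.6538/4.84 = 1.78798.
So C = 282 × e^1.78798 = 282 × 5.97737 = 1685.62 ppm.

C ≈ 1686 ppm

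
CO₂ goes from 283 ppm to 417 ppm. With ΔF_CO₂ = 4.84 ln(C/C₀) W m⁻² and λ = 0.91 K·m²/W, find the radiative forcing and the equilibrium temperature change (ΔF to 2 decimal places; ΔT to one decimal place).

CO₂: 4.84 × ln(417/283) = 4.84 × ln(1.47350) = 4.84 × 0.38764 = 1.8762 W/m².
ΔT = λ ΔF = 0.91 × 1.88 = 1.7108 K.

ΔF = 1.88 W/m²; ΔT = 1.7 K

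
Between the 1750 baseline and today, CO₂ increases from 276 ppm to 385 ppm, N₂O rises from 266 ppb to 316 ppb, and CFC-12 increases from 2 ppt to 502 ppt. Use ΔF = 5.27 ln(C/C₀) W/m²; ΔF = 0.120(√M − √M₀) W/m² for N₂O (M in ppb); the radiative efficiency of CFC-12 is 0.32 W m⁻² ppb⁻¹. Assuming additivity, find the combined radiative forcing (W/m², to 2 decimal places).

CO₂: 5.27 × ln(385/276) = 5.27 × ln(1.39493) = 5.27 × 0.33284 = 1.7541 W/m².
N₂O: 0.120 × (√316 − √266) = 0.120 × (17.7764 − 16.3095) = 0.120 × 1.4669 = 0.1760 W/m².
CFC-12: Δ = 502 − 2 = 500 ppt = 0.500 ppb; ΔF = 0.32 × 0.500 = 0.1600 W/m².
Total ΔF = 1.7541 + 0.1760 + 0.1600 = 2.0901 W/m².

ΔF = 2.09 W/m²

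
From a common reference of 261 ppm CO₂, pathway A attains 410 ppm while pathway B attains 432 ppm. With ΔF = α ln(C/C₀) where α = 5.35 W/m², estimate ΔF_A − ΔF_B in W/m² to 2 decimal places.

ΔF_A = 5.35 ln(410/261) = 5.35 × 0.45164 = 2.4163 W/m².
ΔF_B = 5.35 ln(432/261) = 5.35 × 0.50391 = 2.6959 W/m².
Difference: 2.4163 − 2.6959 = -0.2796 W/m².
(Equivalently, ΔF_A − ΔF_B = 5.35 ln(410/432) = 5.35 × -0.05227 = -0.2796 W/m².)

ΔF_A − ΔF_B = -0.28 W/m²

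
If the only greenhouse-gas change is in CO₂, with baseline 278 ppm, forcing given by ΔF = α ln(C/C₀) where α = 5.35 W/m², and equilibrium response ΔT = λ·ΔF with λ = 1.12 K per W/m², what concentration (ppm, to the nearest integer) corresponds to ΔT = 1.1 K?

Required forcing: ΔF = ΔT/λ = 1.1/1.12 = 0.9821 W/m².
Then ln(C/278) = ΔF/5.35 = 0.9821/5.35 = 0.18357.
So C = 278 × e^0.18357 = 278 × 1.20150 = 334.02 ppm.

C ≈ 334 ppm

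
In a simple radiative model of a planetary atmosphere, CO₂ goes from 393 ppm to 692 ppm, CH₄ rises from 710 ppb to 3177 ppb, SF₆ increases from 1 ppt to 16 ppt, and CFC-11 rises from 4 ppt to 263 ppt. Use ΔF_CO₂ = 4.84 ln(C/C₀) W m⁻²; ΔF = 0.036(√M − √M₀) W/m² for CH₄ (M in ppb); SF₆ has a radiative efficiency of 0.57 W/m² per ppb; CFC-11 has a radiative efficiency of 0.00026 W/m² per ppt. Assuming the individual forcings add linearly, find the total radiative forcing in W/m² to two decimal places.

ΔF = 3.88 W/m²

CO₂: 4.84 × ln(692/393) = 4.84 × ln(1.76081) = 4.84 × 0.56577 = 2.7383 W/m².
CH₄: 0.036 × (√3177 − √710) = 0.036 × (56.3649 − 26.6458) = 0.036 × 29.7191 = 1.0699 W/m².
SF₆: Δ = 16 − 1 = 15 ppt = 0.015 ppb; ΔF = 0.57 × 0.015 = 0.0086 W/m².
CFC-11: ΔF = 0.00026 × (263 − 4) = 0.00026 × 259 = 0.0673 W/m².
Total ΔF = 2.7383 + 1.0699 + 0.0086 + 0.0673 = 3.8841 W/m².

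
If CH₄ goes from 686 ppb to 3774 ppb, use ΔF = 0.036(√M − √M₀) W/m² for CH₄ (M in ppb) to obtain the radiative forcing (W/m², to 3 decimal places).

ΔF = 1.269 W/m²

CH₄: 0.036 × (√3774 − √686) = 0.036 × (61.4329 − 26.1916) = 0.036 × 35.2413 = 1.2687 W/m².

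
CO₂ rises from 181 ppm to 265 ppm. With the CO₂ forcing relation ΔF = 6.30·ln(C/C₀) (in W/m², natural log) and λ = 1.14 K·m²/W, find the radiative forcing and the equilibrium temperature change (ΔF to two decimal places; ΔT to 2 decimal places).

ΔF = 2.40 W/m²; ΔT = 2.74 K

CO₂: 6.30 × ln(265/181) = 6.30 × ln(1.46409) = 6.30 × 0.38123 = 2.4017 W/m².
ΔT = λ ΔF = 1.14 × 2.40 = 2.7360 K.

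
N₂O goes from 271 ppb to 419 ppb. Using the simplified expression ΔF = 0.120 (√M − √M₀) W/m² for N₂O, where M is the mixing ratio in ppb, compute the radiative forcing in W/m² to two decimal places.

ΔF = 0.48 W/m²

N₂O: 0.120 × (√419 − √271) = 0.120 × (20.4695 − 16.4621) = 0.120 × 4.0074 = 0.4809 W/m².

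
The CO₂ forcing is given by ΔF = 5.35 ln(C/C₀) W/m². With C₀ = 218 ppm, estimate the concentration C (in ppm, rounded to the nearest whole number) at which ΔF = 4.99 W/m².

C ≈ 554 ppm

Set 5.35 ln(C/218) = 4.99, so ln(C/218) = 4.99/5.35 = 0.93271.
Then C/218 = e^0.93271 = 2.54139, giving C = 218 × 2.54139 = 554.02 ppm.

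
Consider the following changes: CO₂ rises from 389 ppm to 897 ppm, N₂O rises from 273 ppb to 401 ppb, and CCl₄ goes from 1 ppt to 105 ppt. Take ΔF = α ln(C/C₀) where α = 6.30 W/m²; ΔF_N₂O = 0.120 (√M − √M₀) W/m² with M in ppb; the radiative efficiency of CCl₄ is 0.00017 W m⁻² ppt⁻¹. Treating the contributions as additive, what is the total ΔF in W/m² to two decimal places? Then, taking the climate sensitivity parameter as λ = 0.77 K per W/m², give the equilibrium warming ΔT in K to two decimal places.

CO₂: 6.30 × ln(897/389) = 6.30 × ln(2.30591) = 6.30 × 0.83548 = 5.2635 W/m².
N₂O: 0.120 × (√401 − √273) = 0.120 × (20.0250 − 16.5227) = 0.120 × 3.5023 = 0.4203 W/m².
CCl₄: ΔF = 0.00017 × (105 − 1) = 0.00017 × 104 = 0.0177 W/m².
Total ΔF = 5.2635 + 0.4203 + 0.0177 = 5.7015 W/m².
ΔT = λ ΔF = 0.77 × 5.70 = 4.3890 K.

ΔF = 5.70 W/m²; ΔT = 4.39 K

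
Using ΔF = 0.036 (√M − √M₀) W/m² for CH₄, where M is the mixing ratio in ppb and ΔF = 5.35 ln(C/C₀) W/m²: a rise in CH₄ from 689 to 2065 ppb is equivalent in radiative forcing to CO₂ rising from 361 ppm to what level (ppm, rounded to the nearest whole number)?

CH₄ forcing: 0.036 × (√2065 − √689) = 0.036 × (45.4423 − 26.2488) = 0.036 × 19.1935 = 0.69097 W/m².
Set 5.35 ln(C/361) = 0.69097: ln(C/361) = 0.69097/5.35 = 0.12915, so C = 361 × e^0.12915 = 361 × 1.13786 = 410.77 ppm.

C ≈ 411 ppm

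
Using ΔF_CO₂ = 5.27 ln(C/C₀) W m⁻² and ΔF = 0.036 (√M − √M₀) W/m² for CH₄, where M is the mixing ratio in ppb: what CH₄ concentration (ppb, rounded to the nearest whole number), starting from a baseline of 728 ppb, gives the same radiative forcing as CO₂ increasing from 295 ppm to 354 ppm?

CO₂ forcing: 5.27 × ln(354/295) = 5.27 × 0.182322 = 0.96084 W/m².
Set 0.036(√M − √728) = 0.96084: √M = 0.96084/0.036 + √728 = 26.6900 + 26.9815 = 53.6715.
M = (53.6715)² = 2880.63 ppb.

M ≈ 2881 ppb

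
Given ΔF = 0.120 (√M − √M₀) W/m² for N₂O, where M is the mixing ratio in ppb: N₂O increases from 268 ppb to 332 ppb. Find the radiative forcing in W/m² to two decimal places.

N₂O: 0.120 × (√332 − √268) = 0.120 × (18.2209 − 16.3707) = 0.120 × 1.8502 = 0.2220 W/m².

ΔF = 0.22 W/m²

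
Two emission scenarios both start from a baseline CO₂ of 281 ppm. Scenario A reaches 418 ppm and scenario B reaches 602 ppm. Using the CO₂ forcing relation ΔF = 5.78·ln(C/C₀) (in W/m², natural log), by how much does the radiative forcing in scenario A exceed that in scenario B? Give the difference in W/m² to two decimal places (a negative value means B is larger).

ΔF_A − ΔF_B = -2.11 W/m²

ΔF_A = 5.78 ln(418/281) = 5.78 × 0.39713 = 2.2954 W/m².
ΔF_B = 5.78 ln(602/281) = 5.78 × 0.76190 = 4.4038 W/m².
Difference: 2.2954 − 4.4038 = -2.1084 W/m².
(Equivalently, ΔF_A − ΔF_B = 5.78 ln(418/602) = 5.78 × -0.36478 = -2.1084 W/m².)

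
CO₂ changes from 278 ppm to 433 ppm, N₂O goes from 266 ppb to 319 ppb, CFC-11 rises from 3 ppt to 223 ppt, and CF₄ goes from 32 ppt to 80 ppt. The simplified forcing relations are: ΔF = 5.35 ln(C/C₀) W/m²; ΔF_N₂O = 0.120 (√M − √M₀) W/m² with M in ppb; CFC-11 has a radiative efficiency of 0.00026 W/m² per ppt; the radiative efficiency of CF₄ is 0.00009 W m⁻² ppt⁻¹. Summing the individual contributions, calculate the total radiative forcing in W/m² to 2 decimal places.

CO₂: 5.35 × ln(433/278) = 5.35 × ln(1.55755) = 5.35 × 0.44311 = 2.3706 W/m².
N₂O: 0.120 × (√319 − √266) = 0.120 × (17.8606 − 16.3095) = 0.120 × 1.5511 = 0.1861 W/m².
CFC-11: ΔF = 0.00026 × (223 − 3) = 0.00026 × 220 = 0.0572 W/m².
CF₄: ΔF = 0.00009 × (80 − 32) = 0.00009 × 48 = 0.0043 W/m².
Total ΔF = 2.3706 + 0.1861 + 0.0572 + 0.0043 = 2.6182 W/m².

ΔF = 2.62 W/m²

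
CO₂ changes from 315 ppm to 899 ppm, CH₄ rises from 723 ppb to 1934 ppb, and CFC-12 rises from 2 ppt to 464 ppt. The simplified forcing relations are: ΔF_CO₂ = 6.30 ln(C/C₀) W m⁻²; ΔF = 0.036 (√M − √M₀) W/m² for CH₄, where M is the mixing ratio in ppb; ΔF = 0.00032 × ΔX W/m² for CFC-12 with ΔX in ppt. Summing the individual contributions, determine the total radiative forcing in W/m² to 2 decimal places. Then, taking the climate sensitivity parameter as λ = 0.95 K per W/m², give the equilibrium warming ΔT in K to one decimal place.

ΔF = 7.37 W/m²; ΔT = 7.0 K

CO₂: 6.30 × ln(899/315) = 6.30 × ln(2.85397) = 6.30 × 1.04871 = 6.6069 W/m².
CH₄: 0.036 × (√1934 − √723) = 0.036 × (43.9773 − 26.8887) = 0.036 × 17.0886 = 0.6152 W/m².
CFC-12: ΔF = 0.00032 × (464 − 2) = 0.00032 × 462 = 0.1478 W/m².
Total ΔF = 6.6069 + 0.6152 + 0.1478 = 7.3699 W/m².
ΔT = λ ΔF = 0.95 × 7.37 = 7.0015 K.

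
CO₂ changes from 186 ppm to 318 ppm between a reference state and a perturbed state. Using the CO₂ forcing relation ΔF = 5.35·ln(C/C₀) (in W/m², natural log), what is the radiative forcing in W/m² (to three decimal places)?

CO₂ absorption bands are partially saturated, so forcing scales with the logarithm of the concentration ratio.
CO₂: 5.35 × ln(318/186) = 5.35 × ln(1.70968) = 5.35 × 0.53631 = 2.8693 W/m².

ΔF = 2.869 W/m²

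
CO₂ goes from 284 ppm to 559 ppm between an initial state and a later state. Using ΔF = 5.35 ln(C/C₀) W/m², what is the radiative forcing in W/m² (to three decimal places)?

ΔF = 3.623 W/m²

CO₂ absorption bands are partially saturated, so forcing scales with the logarithm of the concentration ratio.
CO₂: 5.35 × ln(559/284) = 5.35 × ln(1.96831) = 5.35 × 0.67718 = 3.6229 W/m².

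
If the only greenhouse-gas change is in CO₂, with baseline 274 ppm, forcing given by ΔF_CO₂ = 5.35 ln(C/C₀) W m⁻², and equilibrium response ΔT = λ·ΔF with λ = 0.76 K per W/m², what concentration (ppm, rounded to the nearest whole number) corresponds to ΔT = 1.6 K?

C ≈ 406 ppm

Required forcing: ΔF = ΔT/λ = 1.6/0.76 = 2.1053 W/m².
Then ln(C/274) = ΔF/5.35 = 2.1053/5.35 = 0.39351.
So C = 274 × e^0.39351 = 274 × 1.48217 = 406.11 ppm.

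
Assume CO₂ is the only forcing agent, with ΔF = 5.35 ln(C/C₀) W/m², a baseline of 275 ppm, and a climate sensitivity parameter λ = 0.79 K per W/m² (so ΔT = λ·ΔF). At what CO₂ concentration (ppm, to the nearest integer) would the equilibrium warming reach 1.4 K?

C ≈ 383 ppm

Required forcing: ΔF = ΔT/λ = 1.4/0.79 = 1.7722 W/m².
Then ln(C/275) = ΔF/5.35 = 1.7722/5.35 = 0.33125.
So C = 275 × e^0.33125 = 275 × 1.39271 = 383.00 ppm.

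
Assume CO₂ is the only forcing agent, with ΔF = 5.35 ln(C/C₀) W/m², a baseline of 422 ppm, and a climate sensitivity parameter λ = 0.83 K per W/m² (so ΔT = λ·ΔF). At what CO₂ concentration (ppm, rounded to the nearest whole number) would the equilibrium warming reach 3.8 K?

C ≈ 993 ppm

Required forcing: ΔF = ΔT/λ = 3.8/0.83 = 4.5783 W/m².
Then ln(C/422) = ΔF/5.35 = 4.5783/5.35 = 0.85576.
So C = 422 × e^0.85576 = 422 × 2.35316 = 993.03 ppm.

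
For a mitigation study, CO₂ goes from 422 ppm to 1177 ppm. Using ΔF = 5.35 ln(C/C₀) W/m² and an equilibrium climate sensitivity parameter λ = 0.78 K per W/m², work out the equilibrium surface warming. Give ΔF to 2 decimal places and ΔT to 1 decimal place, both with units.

ΔF = 5.49 W/m²; ΔT = 4.3 K

CO₂: 5.35 × ln(1177/422) = 5.35 × ln(2.78910) = 5.35 × 1.02572 = 5.4876 W/m².
ΔT = λ ΔF = 0.78 × 5.49 = 4.2822 K.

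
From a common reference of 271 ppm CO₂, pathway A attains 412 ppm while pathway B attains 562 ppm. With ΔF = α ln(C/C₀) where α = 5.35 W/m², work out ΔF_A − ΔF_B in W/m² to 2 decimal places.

ΔF_A = 5.35 ln(412/271) = 5.35 × 0.41890 = 2.2411 W/m².
ΔF_B = 5.35 ln(562/271) = 5.35 × 0.72938 = 3.9022 W/m².
Difference: 2.2411 − 3.9022 = -1.6611 W/m².

ΔF_A − ΔF_B = -1.66 W/m²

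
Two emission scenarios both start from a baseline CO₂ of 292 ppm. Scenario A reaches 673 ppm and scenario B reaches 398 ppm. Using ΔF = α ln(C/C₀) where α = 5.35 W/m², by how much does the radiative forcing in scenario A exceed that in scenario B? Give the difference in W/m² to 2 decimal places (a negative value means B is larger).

ΔF_A − ΔF_B = 2.81 W/m²

ΔF_A = 5.35 ln(673/292) = 5.35 × 0.83499 = 4.4672 W/m².
ΔF_B = 5.35 ln(398/292) = 5.35 × 0.30970 = 1.6569 W/m².
Difference: 4.4672 − 1.6569 = 2.8103 W/m².
(Equivalently, ΔF_A − ΔF_B = 5.35 ln(673/398) = 5.35 × 0.52529 = 2.8103 W/m².)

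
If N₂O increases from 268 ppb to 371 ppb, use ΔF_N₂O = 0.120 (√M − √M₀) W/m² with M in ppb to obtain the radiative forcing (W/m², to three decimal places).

N₂O: 0.120 × (√371 − √268) = 0.120 × (19.2614 − 16.3707) = 0.120 × 2.8907 = 0.3469 W/m².

ΔF = 0.347 W/m²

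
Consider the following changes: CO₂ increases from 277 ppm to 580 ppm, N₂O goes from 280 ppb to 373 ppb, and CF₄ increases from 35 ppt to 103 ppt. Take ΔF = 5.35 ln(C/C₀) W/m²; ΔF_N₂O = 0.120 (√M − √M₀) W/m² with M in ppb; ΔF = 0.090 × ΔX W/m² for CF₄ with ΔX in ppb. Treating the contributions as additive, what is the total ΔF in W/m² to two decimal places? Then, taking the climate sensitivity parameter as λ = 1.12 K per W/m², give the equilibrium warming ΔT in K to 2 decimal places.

ΔF = 4.27 W/m²; ΔT = 4.78 K

CO₂: 5.35 × ln(580/277) = 5.35 × ln(2.09386) = 5.35 × 0.73901 = 3.9537 W/m².
N₂O: 0.120 × (√373 − √280) = 0.120 × (19.3132 − 16.7332) = 0.120 × 2.5800 = 0.3096 W/m².
CF₄: Δ = 103 − 35 = 68 ppt = 0.068 ppb; ΔF = 0.090 × 0.068 = 0.0061 W/m².
Total ΔF = 3.9537 + 0.3096 + 0.0061 = 4.2694 W/m².
ΔT = λ ΔF = 1.12 × 4.27 = 4.7824 K.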